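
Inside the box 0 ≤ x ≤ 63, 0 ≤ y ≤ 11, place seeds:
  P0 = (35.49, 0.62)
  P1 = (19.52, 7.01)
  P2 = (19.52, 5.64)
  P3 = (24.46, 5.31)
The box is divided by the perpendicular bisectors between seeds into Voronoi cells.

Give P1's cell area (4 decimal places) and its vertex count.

1. box [0,63]×[0,11]: [(0, 0) (63, 0) (63, 11) (0, 11)]
2. ⊥bis P1·P0 via (27.505,3.815): [(0, 0) (25.9785, 0) (30.3799, 11) (0, 11)]  |A|=309.9713
3. ⊥bis P1·P2 via (19.52,6.325): [(0, 6.325) (28.5093, 6.325) (30.3799, 11) (0, 11)]  |A|=137.6535
4. ⊥bis P1·P3 via (21.99,6.16): [(0, 6.325) (22.0468, 6.325) (23.6556, 11) (0, 11)]  |A|=106.8293
5. canonical 4-gon: [(0, 6.325) (22.0468, 6.325) (23.6556, 11) (0, 11)]
6. shoelace: 106.8293

Area of P1's cell: 106.8293 (4 vertices)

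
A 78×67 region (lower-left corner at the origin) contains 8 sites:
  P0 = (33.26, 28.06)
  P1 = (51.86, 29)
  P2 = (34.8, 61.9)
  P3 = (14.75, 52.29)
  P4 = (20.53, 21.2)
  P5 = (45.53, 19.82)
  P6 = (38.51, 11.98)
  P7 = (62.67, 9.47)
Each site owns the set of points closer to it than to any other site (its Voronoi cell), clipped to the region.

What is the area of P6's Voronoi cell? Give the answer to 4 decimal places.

1. box [0,78]×[0,67]: [(0, 0) (78, 0) (78, 67) (0, 67)]
2. ⊥bis P6·P0 via (35.885,20.02): [(0, 8.3038) (0, 0) (78, 0) (78, 33.7702)]  |A|=1640.8879
3. ⊥bis P6·P1 via (45.185,20.49): [(42.8747, 22.3021) (0, 8.3038) (0, 0) (71.3078, 0)]  |A|=973.1691
4. ⊥bis P6·P2 via (36.655,36.94): [(42.8747, 22.3021) (0, 8.3038) (0, 0) (71.3078, 0)]  |A|=973.1691
5. ⊥bis P6·P3 via (26.63,32.135): [(42.8747, 22.3021) (0, 8.3038) (0, 0) (71.3078, 0)]  |A|=973.1691
6. ⊥bis P6·P4 via (29.52,16.59): [(42.8747, 22.3021) (30.3526, 18.2137) (21.0128, 0) (71.3078, 0)]  |A|=655.7873
7. ⊥bis P6·P5 via (42.02,15.9): [(37.0089, 20.387) (30.3526, 18.2137) (21.0128, 0) (59.7773, 0)]  |A|=445.614
8. ⊥bis P6·P7 via (50.59,10.725): [(50.3525, 8.439) (37.0089, 20.387) (30.3526, 18.2137) (21.0128, 0) (49.4758, 0)]  |A|=402.1468
9. canonical 5-gon: [(50.3525, 8.439) (37.0089, 20.387) (30.3526, 18.2137) (21.0128, 0) (49.4758, 0)]
10. shoelace: 402.1468

Area of P6's cell: 402.1468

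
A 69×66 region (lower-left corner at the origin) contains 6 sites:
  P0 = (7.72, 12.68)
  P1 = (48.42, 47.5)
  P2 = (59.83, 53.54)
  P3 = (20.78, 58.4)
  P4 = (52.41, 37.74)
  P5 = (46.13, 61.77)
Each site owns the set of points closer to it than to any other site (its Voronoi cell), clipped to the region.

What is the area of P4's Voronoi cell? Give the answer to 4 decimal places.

1. box [0,69]×[0,66]: [(0, 0) (69, 0) (69, 66) (0, 66)]
2. ⊥bis P4·P0 via (30.065,25.21): [(44.2016, 0) (69, 0) (69, 66) (7.1919, 66)]  |A|=2858.015
3. ⊥bis P4·P1 via (50.415,42.62): [(25.918, 32.6054) (44.2016, 0) (69, 0) (69, 50.2178)]  |A|=1486.021
4. ⊥bis P4·P2 via (56.12,45.64): [(56.9029, 45.2723) (25.918, 32.6054) (44.2016, 0) (69, 0) (69, 39.5913)]  |A|=1421.7463
5. ⊥bis P4·P3 via (36.595,48.07): [(56.9029, 45.2723) (26.7036, 32.9265) (26.184, 32.131) (44.2016, 0) (69, 0) (69, 39.5913)]  |A|=1421.5173
6. ⊥bis P4·P5 via (49.27,49.755): [(56.9029, 45.2723) (26.7036, 32.9265) (26.184, 32.131) (44.2016, 0) (69, 0) (69, 39.5913)]  |A|=1421.5173
7. canonical 6-gon: [(56.9029, 45.2723) (26.7036, 32.9265) (26.184, 32.131) (44.2016, 0) (69, 0) (69, 39.5913)]
8. shoelace: 1421.5173

Area of P4's cell: 1421.5173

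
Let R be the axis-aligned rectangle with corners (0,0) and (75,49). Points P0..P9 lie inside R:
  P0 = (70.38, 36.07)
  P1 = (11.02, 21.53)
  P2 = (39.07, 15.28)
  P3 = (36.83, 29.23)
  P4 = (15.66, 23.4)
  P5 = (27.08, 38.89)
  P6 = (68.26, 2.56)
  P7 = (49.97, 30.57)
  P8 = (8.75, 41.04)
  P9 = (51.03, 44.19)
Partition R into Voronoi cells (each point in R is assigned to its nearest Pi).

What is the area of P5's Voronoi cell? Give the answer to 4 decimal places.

1. box [0,75]×[0,49]: [(0, 0) (75, 0) (75, 49) (0, 49)]
2. ⊥bis P5·P0 via (48.73,37.48): [(0, 0) (46.289, 0) (49.4803, 49) (0, 49)]  |A|=2346.3479
3. ⊥bis P5·P1 via (19.05,30.21): [(0, 47.8334) (46.5968, 4.726) (49.4803, 49) (0, 49)]  |A|=1122.5233
4. ⊥bis P5·P2 via (33.075,27.085): [(0, 47.8334) (26.2013, 23.5943) (48.5653, 34.9515) (49.4803, 49) (0, 49)]  |A|=795.7186
5. ⊥bis P5·P3 via (31.955,34.06): [(0, 47.8334) (23.7931, 25.8221) (46.7571, 49) (0, 49)]  |A|=555.7442
6. ⊥bis P5·P4 via (21.37,31.145): [(0, 47.8334) (4.9685, 43.237) (25.8179, 27.8658) (46.7571, 49) (0, 49)]  |A|=518.8774
7. ⊥bis P5·P6 via (47.67,20.725): [(0, 47.8334) (4.9685, 43.237) (25.8179, 27.8658) (46.7571, 49) (0, 49)]  |A|=518.8774
8. ⊥bis P5·P7 via (38.525,34.73): [(0, 47.8334) (4.9685, 43.237) (25.8179, 27.8658) (41.9473, 44.1454) (43.7118, 49) (0, 49)]  |A|=511.4856
9. ⊥bis P5·P8 via (17.915,39.965): [(17.2378, 34.1915) (25.8179, 27.8658) (41.9473, 44.1454) (43.7118, 49) (18.9748, 49)]  |A|=355.2109
10. ⊥bis P5·P9 via (39.055,41.54): [(17.2378, 34.1915) (25.8179, 27.8658) (39.1118, 41.2835) (37.4041, 49) (18.9748, 49)]  |A|=326.5165
11. canonical 5-gon: [(17.2378, 34.1915) (25.8179, 27.8658) (39.1118, 41.2835) (37.4041, 49) (18.9748, 49)]
12. shoelace: 326.5165

Area of P5's cell: 326.5165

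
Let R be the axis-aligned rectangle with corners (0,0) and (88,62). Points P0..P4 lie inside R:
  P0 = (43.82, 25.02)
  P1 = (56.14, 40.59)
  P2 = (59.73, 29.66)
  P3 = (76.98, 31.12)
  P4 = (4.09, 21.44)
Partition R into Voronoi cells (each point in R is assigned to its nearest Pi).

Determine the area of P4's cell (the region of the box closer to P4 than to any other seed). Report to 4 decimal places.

Area of P4's cell: 1436.3122

1. box [0,88]×[0,62]: [(0, 0) (88, 0) (88, 62) (0, 62)]
2. ⊥bis P4·P0 via (23.955,23.23): [(0, 0) (26.0482, 0) (20.4615, 62) (0, 62)]  |A|=1441.8013
3. ⊥bis P4·P1 via (30.115,31.015): [(0, 0) (26.0482, 0) (21.0279, 55.7138) (18.7151, 62) (0, 62)]  |A|=1436.3122
4. ⊥bis P4·P2 via (31.91,25.55): [(0, 0) (26.0482, 0) (21.0279, 55.7138) (18.7151, 62) (0, 62)]  |A|=1436.3122
5. ⊥bis P4·P3 via (40.535,26.28): [(0, 0) (26.0482, 0) (21.0279, 55.7138) (18.7151, 62) (0, 62)]  |A|=1436.3122
6. canonical 5-gon: [(0, 0) (26.0482, 0) (21.0279, 55.7138) (18.7151, 62) (0, 62)]
7. shoelace: 1436.3122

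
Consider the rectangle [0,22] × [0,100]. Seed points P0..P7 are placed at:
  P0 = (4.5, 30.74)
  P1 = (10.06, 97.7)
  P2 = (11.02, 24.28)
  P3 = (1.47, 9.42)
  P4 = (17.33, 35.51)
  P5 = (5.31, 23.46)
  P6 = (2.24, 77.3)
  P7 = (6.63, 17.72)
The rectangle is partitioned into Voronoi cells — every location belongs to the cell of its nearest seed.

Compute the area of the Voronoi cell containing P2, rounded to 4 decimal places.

Area of P2's cell: 165.3828

1. box [0,22]×[0,100]: [(0, 0) (22, 0) (22, 100) (0, 100)]
2. ⊥bis P2·P0 via (7.76,27.51): [(0, 19.6779) (0, 0) (22, 0) (22, 41.8823)]  |A|=677.162
3. ⊥bis P2·P1 via (10.54,60.99): [(0, 19.6779) (0, 0) (22, 0) (22, 41.8823)]  |A|=677.162
4. ⊥bis P2·P3 via (6.245,16.85): [(0.7176, 20.4022) (22, 6.7248) (22, 41.8823)]  |A|=374.1166
5. ⊥bis P2·P4 via (14.175,29.895): [(11.5721, 31.3575) (0.7176, 20.4022) (22, 6.7248) (22, 25.4982)]  |A|=288.6912
6. ⊥bis P2·P5 via (8.165,23.87): [(11.5721, 31.3575) (7.6572, 27.4062) (9.4708, 14.7769) (22, 6.7248) (22, 25.4982)]  |A|=238.5189
7. ⊥bis P2·P6 via (6.63,50.79): [(11.5721, 31.3575) (7.6572, 27.4062) (9.4708, 14.7769) (22, 6.7248) (22, 25.4982)]  |A|=238.5189
8. ⊥bis P2·P7 via (8.825,21): [(11.5721, 31.3575) (7.6572, 27.4062) (8.5508, 21.1835) (22, 12.1832) (22, 25.4982)]  |A|=165.3828
9. canonical 5-gon: [(11.5721, 31.3575) (7.6572, 27.4062) (8.5508, 21.1835) (22, 12.1832) (22, 25.4982)]
10. shoelace: 165.3828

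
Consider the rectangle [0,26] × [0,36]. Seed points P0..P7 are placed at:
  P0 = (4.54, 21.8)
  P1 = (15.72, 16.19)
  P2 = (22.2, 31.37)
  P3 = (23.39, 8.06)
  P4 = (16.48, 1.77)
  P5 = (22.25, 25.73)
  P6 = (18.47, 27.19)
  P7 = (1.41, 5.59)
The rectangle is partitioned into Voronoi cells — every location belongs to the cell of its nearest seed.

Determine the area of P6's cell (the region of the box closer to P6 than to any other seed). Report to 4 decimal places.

1. box [0,26]×[0,36]: [(0, 0) (26, 0) (26, 36) (0, 36)]
2. ⊥bis P6·P0 via (11.505,24.495): [(20.983, 0) (26, 0) (26, 36) (7.0533, 36)]  |A|=431.3469
3. ⊥bis P6·P1 via (17.095,21.69): [(12.1079, 22.9368) (26, 19.4638) (26, 36) (7.0533, 36)]  |A|=238.6138
4. ⊥bis P6·P2 via (20.335,29.28): [(12.1079, 22.9368) (26, 19.4638) (26, 24.2249) (12.8043, 36) (7.0533, 36)]  |A|=160.9231
5. ⊥bis P6·P3 via (20.93,17.625): [(12.1079, 22.9368) (26, 19.4638) (26, 24.2249) (12.8043, 36) (7.0533, 36)]  |A|=160.9231
6. ⊥bis P6·P4 via (17.475,14.48): [(12.1079, 22.9368) (26, 19.4638) (26, 24.2249) (12.8043, 36) (7.0533, 36)]  |A|=160.9231
7. ⊥bis P6·P5 via (20.36,26.46): [(12.1079, 22.9368) (18.3923, 21.3657) (21.1636, 28.5406) (12.8043, 36) (7.0533, 36)]  |A|=119.4823
8. ⊥bis P6·P7 via (9.94,16.39): [(12.1079, 22.9368) (18.3923, 21.3657) (21.1636, 28.5406) (12.8043, 36) (7.0533, 36)]  |A|=119.4823
9. canonical 5-gon: [(12.1079, 22.9368) (18.3923, 21.3657) (21.1636, 28.5406) (12.8043, 36) (7.0533, 36)]
10. shoelace: 119.4823

Area of P6's cell: 119.4823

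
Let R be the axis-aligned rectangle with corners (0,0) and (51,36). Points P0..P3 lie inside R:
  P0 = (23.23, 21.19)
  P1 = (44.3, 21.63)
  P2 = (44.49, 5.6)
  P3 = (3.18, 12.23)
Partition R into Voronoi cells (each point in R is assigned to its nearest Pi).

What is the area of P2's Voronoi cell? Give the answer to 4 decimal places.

1. box [0,51]×[0,36]: [(0, 0) (51, 0) (51, 36) (0, 36)]
2. ⊥bis P2·P0 via (33.86,13.395): [(24.0374, 0) (51, 0) (51, 36) (50.4363, 36)]  |A|=495.4732
3. ⊥bis P2·P1 via (44.395,13.615): [(33.9304, 13.491) (24.0374, 0) (51, 0) (51, 13.6933)]  |A|=298.7453
4. ⊥bis P2·P3 via (23.835,8.915): [(33.9304, 13.491) (24.0374, 0) (51, 0) (51, 13.6933)]  |A|=298.7453
5. canonical 4-gon: [(33.9304, 13.491) (24.0374, 0) (51, 0) (51, 13.6933)]
6. shoelace: 298.7453

Area of P2's cell: 298.7453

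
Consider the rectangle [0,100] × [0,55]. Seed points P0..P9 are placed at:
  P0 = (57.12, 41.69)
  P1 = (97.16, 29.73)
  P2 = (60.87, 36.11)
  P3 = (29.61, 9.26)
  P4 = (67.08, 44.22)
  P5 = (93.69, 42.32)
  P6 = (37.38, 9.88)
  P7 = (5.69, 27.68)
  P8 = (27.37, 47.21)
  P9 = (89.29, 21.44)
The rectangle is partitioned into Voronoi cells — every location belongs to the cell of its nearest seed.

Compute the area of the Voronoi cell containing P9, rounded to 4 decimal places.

Area of P9's cell: 905.0633

1. box [0,100]×[0,55]: [(0, 0) (100, 0) (100, 55) (0, 55)]
2. ⊥bis P9·P0 via (73.205,31.565): [(53.3358, 0) (100, 0) (100, 55) (87.9566, 55)]  |A|=1614.4584
3. ⊥bis P9·P1 via (93.225,25.585): [(78.3373, 39.7184) (53.3358, 0) (100, 0) (100, 19.1532)]  |A|=1134.1689
4. ⊥bis P9·P2 via (75.08,28.775): [(79.9423, 38.1947) (60.2268, 0) (100, 0) (100, 19.1532)]  |A|=951.6489
5. ⊥bis P9·P3 via (59.45,15.35): [(79.9423, 38.1947) (61.9152, 3.271) (62.5828, 0) (100, 0) (100, 19.1532)]  |A|=947.7956
6. ⊥bis P9·P4 via (78.185,32.83): [(81.8398, 36.3934) (76.1479, 30.8439) (61.9152, 3.271) (62.5828, 0) (100, 0) (100, 19.1532)]  |A|=937.4041
7. ⊥bis P9·P5 via (91.49,31.88): [(85.1972, 33.2061) (79.7484, 34.3543) (76.1479, 30.8439) (61.9152, 3.271) (62.5828, 0) (100, 0) (100, 19.1532)]  |A|=930.6481
8. ⊥bis P9·P6 via (63.335,15.66): [(85.1972, 33.2061) (79.7484, 34.3543) (76.1479, 30.8439) (64.8345, 8.9265) (66.8224, 0) (100, 0) (100, 19.1532)]  |A|=905.0633
9. ⊥bis P9·P7 via (47.49,24.56): [(85.1972, 33.2061) (79.7484, 34.3543) (76.1479, 30.8439) (64.8345, 8.9265) (66.8224, 0) (100, 0) (100, 19.1532)]  |A|=905.0633
10. ⊥bis P9·P8 via (58.33,34.325): [(85.1972, 33.2061) (79.7484, 34.3543) (76.1479, 30.8439) (64.8345, 8.9265) (66.8224, 0) (100, 0) (100, 19.1532)]  |A|=905.0633
11. canonical 7-gon: [(85.1972, 33.2061) (79.7484, 34.3543) (76.1479, 30.8439) (64.8345, 8.9265) (66.8224, 0) (100, 0) (100, 19.1532)]
12. shoelace: 905.0633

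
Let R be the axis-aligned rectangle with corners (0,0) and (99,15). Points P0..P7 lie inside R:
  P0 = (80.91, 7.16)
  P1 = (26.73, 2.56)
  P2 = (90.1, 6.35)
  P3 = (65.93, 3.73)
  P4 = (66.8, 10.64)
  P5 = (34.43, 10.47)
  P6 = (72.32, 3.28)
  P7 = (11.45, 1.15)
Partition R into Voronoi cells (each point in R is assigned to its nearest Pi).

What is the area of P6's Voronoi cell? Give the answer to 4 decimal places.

Area of P6's cell: 68.6068

1. box [0,99]×[0,15]: [(0, 0) (99, 0) (99, 15) (0, 15)]
2. ⊥bis P6·P0 via (76.615,5.22): [(0, 0) (78.9728, 0) (72.1975, 15) (0, 15)]  |A|=1133.7773
3. ⊥bis P6·P1 via (49.525,2.92): [(49.5711, 0) (78.9728, 0) (72.1975, 15) (49.3342, 15)]  |A|=391.9872
4. ⊥bis P6·P2 via (81.21,4.815): [(49.5711, 0) (78.9728, 0) (72.1975, 15) (49.3342, 15)]  |A|=391.9872
5. ⊥bis P6·P3 via (69.125,3.505): [(68.8782, 0) (78.9728, 0) (72.1975, 15) (69.9345, 15)]  |A|=92.6822
6. ⊥bis P6·P4 via (69.56,6.96): [(69.3576, 6.8082) (68.8782, 0) (78.9728, 0) (74.2427, 10.472)]  |A|=68.6068
7. ⊥bis P6·P5 via (53.375,6.875): [(69.3576, 6.8082) (68.8782, 0) (78.9728, 0) (74.2427, 10.472)]  |A|=68.6068
8. ⊥bis P6·P7 via (41.885,2.215): [(69.3576, 6.8082) (68.8782, 0) (78.9728, 0) (74.2427, 10.472)]  |A|=68.6068
9. canonical 4-gon: [(69.3576, 6.8082) (68.8782, 0) (78.9728, 0) (74.2427, 10.472)]
10. shoelace: 68.6068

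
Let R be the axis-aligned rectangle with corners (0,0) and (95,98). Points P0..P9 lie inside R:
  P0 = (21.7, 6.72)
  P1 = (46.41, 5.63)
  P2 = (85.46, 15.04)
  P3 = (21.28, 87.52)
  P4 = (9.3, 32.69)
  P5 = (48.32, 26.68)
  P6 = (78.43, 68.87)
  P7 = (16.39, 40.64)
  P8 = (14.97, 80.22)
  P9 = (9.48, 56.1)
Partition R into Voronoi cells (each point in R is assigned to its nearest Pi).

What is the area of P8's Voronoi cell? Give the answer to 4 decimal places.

1. box [0,95]×[0,98]: [(0, 0) (95, 0) (95, 98) (0, 98)]
2. ⊥bis P8·P0 via (18.335,43.47): [(0, 41.7912) (95, 50.4898) (95, 98) (0, 98)]  |A|=4926.6542
3. ⊥bis P8·P1 via (30.69,42.925): [(0, 41.7912) (35.7706, 45.0665) (95, 70.0319) (95, 98) (0, 98)]  |A|=4347.9194
4. ⊥bis P8·P2 via (50.215,47.63): [(0, 41.7912) (35.7706, 45.0665) (55.556, 53.4061) (95, 96.0635) (95, 98) (0, 98)]  |A|=3834.5254
5. ⊥bis P8·P3 via (18.125,83.87): [(0, 41.7912) (35.7706, 45.0665) (54.0855, 52.7863) (1.7781, 98) (0, 98)]  |A|=1668.317
6. ⊥bis P8·P4 via (12.135,56.455): [(0, 57.9026) (51.6156, 51.7452) (54.0855, 52.7863) (1.7781, 98) (0, 98)]  |A|=1159.0129
7. ⊥bis P8·P5 via (31.645,53.45): [(0, 57.9026) (32.558, 54.0187) (44.2408, 61.2959) (1.7781, 98) (0, 98)]  |A|=1060.7557
8. ⊥bis P8·P6 via (46.7,74.545): [(0, 57.9026) (32.558, 54.0187) (44.2408, 61.2959) (1.7781, 98) (0, 98)]  |A|=1060.7557
9. ⊥bis P8·P7 via (15.68,60.43): [(0, 59.8675) (44.0645, 61.4483) (1.7781, 98) (0, 98)]  |A|=872.6415
10. ⊥bis P8·P9 via (12.225,68.16): [(0, 70.9426) (42.0326, 61.3754) (44.0645, 61.4483) (1.7781, 98) (0, 98)]  |A|=639.884
11. canonical 5-gon: [(0, 70.9426) (42.0326, 61.3754) (44.0645, 61.4483) (1.7781, 98) (0, 98)]
12. shoelace: 639.884

Area of P8's cell: 639.8840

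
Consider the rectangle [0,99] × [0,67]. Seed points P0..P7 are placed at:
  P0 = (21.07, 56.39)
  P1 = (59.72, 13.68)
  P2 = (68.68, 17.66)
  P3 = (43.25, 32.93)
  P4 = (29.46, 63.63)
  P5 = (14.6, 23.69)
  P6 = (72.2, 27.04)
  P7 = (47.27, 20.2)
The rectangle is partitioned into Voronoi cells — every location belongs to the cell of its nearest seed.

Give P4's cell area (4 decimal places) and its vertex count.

1. box [0,99]×[0,67]: [(0, 0) (99, 0) (99, 67) (0, 67)]
2. ⊥bis P4·P0 via (25.265,60.01): [(77.0496, 0) (99, 0) (99, 67) (19.2331, 67)]  |A|=3407.531
3. ⊥bis P4·P1 via (44.59,38.655): [(44.0009, 38.2981) (91.3789, 67) (19.2331, 67)]  |A|=1035.3606
4. ⊥bis P4·P2 via (49.07,40.645): [(44.0009, 38.2981) (51.997, 43.1422) (79.9609, 67) (19.2331, 67)]  |A|=899.1555
5. ⊥bis P4·P3 via (36.355,48.28): [(35.6575, 47.9667) (78.0304, 67) (19.2331, 67)]  |A|=559.5531
6. ⊥bis P4·P5 via (22.03,43.66): [(35.6575, 47.9667) (78.0304, 67) (19.2331, 67)]  |A|=559.5531
7. ⊥bis P4·P6 via (50.83,45.335): [(35.6575, 47.9667) (63.971, 60.6847) (69.3776, 67) (19.2331, 67)]  |A|=532.2304
8. ⊥bis P4·P7 via (38.365,41.915): [(35.6575, 47.9667) (63.971, 60.6847) (69.3776, 67) (19.2331, 67)]  |A|=532.2304
9. canonical 4-gon: [(35.6575, 47.9667) (63.971, 60.6847) (69.3776, 67) (19.2331, 67)]
10. shoelace: 532.2304

Area of P4's cell: 532.2304 (4 vertices)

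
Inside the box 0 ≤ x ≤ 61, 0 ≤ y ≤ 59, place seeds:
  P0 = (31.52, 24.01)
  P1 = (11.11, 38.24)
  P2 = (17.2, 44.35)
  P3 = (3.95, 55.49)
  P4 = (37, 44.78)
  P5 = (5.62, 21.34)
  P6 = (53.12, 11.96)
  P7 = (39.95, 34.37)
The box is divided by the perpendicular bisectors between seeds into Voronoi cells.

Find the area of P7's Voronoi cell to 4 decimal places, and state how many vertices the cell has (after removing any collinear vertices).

Area of P7's cell: 445.6493 (5 vertices)

1. box [0,61]×[0,59]: [(0, 0) (61, 0) (61, 59) (0, 59)]
2. ⊥bis P7·P0 via (35.735,29.19): [(0, 58.2678) (61, 8.6317) (61, 59) (0, 59)]  |A|=1558.565
3. ⊥bis P7·P1 via (25.53,36.305): [(25.6738, 37.3768) (61, 8.6317) (61, 59) (28.5754, 59)]  |A|=1240.2206
4. ⊥bis P7·P2 via (28.575,39.36): [(27.1707, 36.1588) (61, 8.6317) (61, 59) (37.1907, 59)]  |A|=1123.8782
5. ⊥bis P7·P3 via (21.95,44.93): [(27.1707, 36.1588) (61, 8.6317) (61, 59) (37.1907, 59)]  |A|=1123.8782
6. ⊥bis P7·P4 via (38.475,39.575): [(27.2773, 36.4018) (27.1707, 36.1588) (61, 8.6317) (61, 45.9582)]  |A|=634.9512
7. ⊥bis P7·P5 via (22.785,27.855): [(27.2773, 36.4018) (27.1707, 36.1588) (61, 8.6317) (61, 45.9582)]  |A|=634.9512
8. ⊥bis P7·P6 via (46.535,23.165): [(27.2773, 36.4018) (27.1707, 36.1588) (44.5634, 22.0063) (61, 31.6659) (61, 45.9582)]  |A|=445.6493
9. canonical 5-gon: [(27.2773, 36.4018) (27.1707, 36.1588) (44.5634, 22.0063) (61, 31.6659) (61, 45.9582)]
10. shoelace: 445.6493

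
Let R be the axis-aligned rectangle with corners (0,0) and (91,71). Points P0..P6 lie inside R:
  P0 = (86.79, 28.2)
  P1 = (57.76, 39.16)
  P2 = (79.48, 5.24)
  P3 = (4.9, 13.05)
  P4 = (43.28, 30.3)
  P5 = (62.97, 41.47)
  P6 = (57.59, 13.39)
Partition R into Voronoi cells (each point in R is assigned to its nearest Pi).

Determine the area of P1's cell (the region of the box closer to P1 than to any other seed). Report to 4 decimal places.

1. box [0,91]×[0,71]: [(0, 0) (91, 0) (91, 71) (0, 71)]
2. ⊥bis P1·P0 via (72.275,33.68): [(0, 0) (59.5594, 0) (86.3648, 71) (0, 71)]  |A|=5180.3108
3. ⊥bis P1·P2 via (68.62,22.2): [(0, 0) (33.9504, 0) (67.7243, 21.6265) (86.3648, 71) (0, 71)]  |A|=4903.3943
4. ⊥bis P1·P3 via (31.33,26.105): [(41.7557, 4.998) (67.7243, 21.6265) (86.3648, 71) (9.1543, 71)]  |A|=3034.1236
5. ⊥bis P1·P4 via (50.52,34.73): [(61.1239, 17.4) (67.7243, 21.6265) (86.3648, 71) (28.3272, 71)]  |A|=1678.9609
6. ⊥bis P1·P5 via (60.365,40.315): [(61.1239, 17.4) (67.7243, 21.6265) (68.1505, 22.7554) (46.7599, 71) (28.3272, 71)]  |A|=723.6009
7. ⊥bis P1·P6 via (57.675,26.275): [(55.6854, 26.2881) (66.6162, 26.216) (46.7599, 71) (28.3272, 71)]  |A|=656.128
8. canonical 4-gon: [(55.6854, 26.2881) (66.6162, 26.216) (46.7599, 71) (28.3272, 71)]
9. shoelace: 656.128

Area of P1's cell: 656.1280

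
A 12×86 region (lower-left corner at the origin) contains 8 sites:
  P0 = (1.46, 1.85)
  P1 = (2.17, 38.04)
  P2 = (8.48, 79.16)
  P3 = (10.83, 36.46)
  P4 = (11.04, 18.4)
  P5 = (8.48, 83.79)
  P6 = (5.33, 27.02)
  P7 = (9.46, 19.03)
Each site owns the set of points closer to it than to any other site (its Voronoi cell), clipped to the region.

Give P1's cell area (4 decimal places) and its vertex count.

Area of P1's cell: 210.7380 (4 vertices)

1. box [0,12]×[0,86]: [(0, 0) (12, 0) (12, 86) (0, 86)]
2. ⊥bis P1·P0 via (1.815,19.945): [(0, 19.9806) (12, 19.7452) (12, 86) (0, 86)]  |A|=793.6453
3. ⊥bis P1·P2 via (5.325,58.6): [(0, 59.4171) (0, 19.9806) (12, 19.7452) (12, 57.5757)]  |A|=463.6023
4. ⊥bis P1·P3 via (6.5,37.25): [(10.2572, 57.8431) (0, 59.4171) (0, 19.9806) (3.3373, 19.9151)]  |A|=265.7686
5. ⊥bis P1·P4 via (6.605,28.22): [(4.6951, 27.3574) (10.2572, 57.8431) (0, 59.4171) (0, 25.237)]  |A|=240.9659
6. ⊥bis P1·P5 via (5.325,60.915): [(4.6951, 27.3574) (10.2572, 57.8431) (0, 59.4171) (0, 25.237)]  |A|=240.9659
7. ⊥bis P1·P6 via (3.75,32.53): [(5.7431, 33.1015) (10.2572, 57.8431) (0, 59.4171) (0, 31.4547)]  |A|=210.738
8. ⊥bis P1·P7 via (5.815,28.535): [(5.7431, 33.1015) (10.2572, 57.8431) (0, 59.4171) (0, 31.4547)]  |A|=210.738
9. canonical 4-gon: [(5.7431, 33.1015) (10.2572, 57.8431) (0, 59.4171) (0, 31.4547)]
10. shoelace: 210.738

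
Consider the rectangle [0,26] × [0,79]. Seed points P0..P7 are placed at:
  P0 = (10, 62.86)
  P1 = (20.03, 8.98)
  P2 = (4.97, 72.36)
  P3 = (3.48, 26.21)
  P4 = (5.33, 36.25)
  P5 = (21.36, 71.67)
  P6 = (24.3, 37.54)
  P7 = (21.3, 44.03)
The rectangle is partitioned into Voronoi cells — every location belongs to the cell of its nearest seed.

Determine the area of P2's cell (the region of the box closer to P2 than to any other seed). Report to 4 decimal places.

Area of P2's cell: 157.2252

1. box [0,26]×[0,79]: [(0, 0) (26, 0) (26, 79) (0, 79)]
2. ⊥bis P2·P0 via (7.485,67.61): [(0, 63.6469) (26, 77.4132) (26, 79) (0, 79)]  |A|=220.2188
3. ⊥bis P2·P1 via (12.5,40.67): [(0, 63.6469) (26, 77.4132) (26, 79) (0, 79)]  |A|=220.2188
4. ⊥bis P2·P3 via (4.225,49.285): [(0, 63.6469) (26, 77.4132) (26, 79) (0, 79)]  |A|=220.2188
5. ⊥bis P2·P4 via (5.15,54.305): [(0, 63.6469) (26, 77.4132) (26, 79) (0, 79)]  |A|=220.2188
6. ⊥bis P2·P5 via (13.165,72.015): [(0, 63.6469) (13.1048, 70.5855) (13.4591, 79) (0, 79)]  |A|=157.2252
7. ⊥bis P2·P6 via (14.635,54.95): [(0, 63.6469) (13.1048, 70.5855) (13.4591, 79) (0, 79)]  |A|=157.2252
8. ⊥bis P2·P7 via (13.135,58.195): [(0, 63.6469) (13.1048, 70.5855) (13.4591, 79) (0, 79)]  |A|=157.2252
9. canonical 4-gon: [(0, 63.6469) (13.1048, 70.5855) (13.4591, 79) (0, 79)]
10. shoelace: 157.2252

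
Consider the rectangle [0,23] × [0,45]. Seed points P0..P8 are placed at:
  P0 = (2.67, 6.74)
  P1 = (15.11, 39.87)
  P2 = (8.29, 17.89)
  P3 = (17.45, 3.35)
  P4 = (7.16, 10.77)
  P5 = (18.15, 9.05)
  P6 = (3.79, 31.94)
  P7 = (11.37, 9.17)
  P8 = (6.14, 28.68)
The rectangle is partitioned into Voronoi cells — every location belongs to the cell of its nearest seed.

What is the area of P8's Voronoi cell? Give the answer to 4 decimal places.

Area of P8's cell: 134.4331

1. box [0,23]×[0,45]: [(0, 0) (23, 0) (23, 45) (0, 45)]
2. ⊥bis P8·P0 via (4.405,17.71): [(0, 18.4067) (23, 14.769) (23, 45) (0, 45)]  |A|=653.4791
3. ⊥bis P8·P1 via (10.625,34.275): [(0, 42.7921) (0, 18.4067) (23, 14.769) (23, 24.3551)]  |A|=390.6717
4. ⊥bis P8·P2 via (7.215,23.285): [(20.9266, 26.0172) (0, 42.7921) (0, 21.8473)]  |A|=219.1511
5. ⊥bis P8·P3 via (11.795,16.015): [(20.9266, 26.0172) (0, 42.7921) (0, 21.8473)]  |A|=219.1511
6. ⊥bis P8·P4 via (6.65,19.725): [(20.9266, 26.0172) (0, 42.7921) (0, 21.8473)]  |A|=219.1511
7. ⊥bis P8·P5 via (12.145,18.865): [(20.9266, 26.0172) (0, 42.7921) (0, 21.8473)]  |A|=219.1511
8. ⊥bis P8·P6 via (4.965,30.31): [(20.9266, 26.0172) (10.5494, 34.3356) (0, 26.7309) (0, 21.8473)]  |A|=134.4331
9. ⊥bis P8·P7 via (8.755,18.925): [(20.9266, 26.0172) (10.5494, 34.3356) (0, 26.7309) (0, 21.8473)]  |A|=134.4331
10. canonical 4-gon: [(20.9266, 26.0172) (10.5494, 34.3356) (0, 26.7309) (0, 21.8473)]
11. shoelace: 134.4331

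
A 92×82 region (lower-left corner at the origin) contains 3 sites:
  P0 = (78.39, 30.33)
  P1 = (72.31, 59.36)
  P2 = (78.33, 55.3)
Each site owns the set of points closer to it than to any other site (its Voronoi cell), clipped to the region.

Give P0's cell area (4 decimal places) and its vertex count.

1. box [0,92]×[0,82]: [(0, 0) (92, 0) (92, 82) (0, 82)]
2. ⊥bis P0·P1 via (75.35,44.845): [(0, 29.0638) (0, 0) (92, 0) (92, 48.3322)]  |A|=3560.2141
3. ⊥bis P0·P2 via (78.36,42.815): [(65.51, 42.7841) (0, 29.0638) (0, 0) (92, 0) (92, 42.8478)]  |A|=3487.5735
4. canonical 5-gon: [(65.51, 42.7841) (0, 29.0638) (0, 0) (92, 0) (92, 42.8478)]
5. shoelace: 3487.5735

Area of P0's cell: 3487.5735 (5 vertices)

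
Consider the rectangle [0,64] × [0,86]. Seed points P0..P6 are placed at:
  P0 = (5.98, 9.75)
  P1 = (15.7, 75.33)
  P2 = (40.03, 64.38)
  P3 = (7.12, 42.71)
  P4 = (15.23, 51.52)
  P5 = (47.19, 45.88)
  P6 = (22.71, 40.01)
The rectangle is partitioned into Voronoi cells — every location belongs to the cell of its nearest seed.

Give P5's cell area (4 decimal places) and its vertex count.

Area of P5's cell: 1429.1954 (5 vertices)

1. box [0,64]×[0,86]: [(0, 0) (64, 0) (64, 86) (0, 86)]
2. ⊥bis P5·P0 via (26.585,27.815): [(0, 58.1379) (50.9712, 0) (64, 0) (64, 86) (0, 86)]  |A|=4022.3192
3. ⊥bis P5·P1 via (31.445,60.605): [(14.0986, 42.057) (50.9712, 0) (64, 0) (64, 86) (55.1948, 86)]  |A|=2613.1981
4. ⊥bis P5·P2 via (43.61,55.13): [(16.519, 44.645) (14.0986, 42.057) (50.9712, 0) (64, 0) (64, 63.0215)]  |A|=1885.6078
5. ⊥bis P5·P3 via (27.155,44.295): [(26.8121, 48.6288) (28.6446, 25.4658) (50.9712, 0) (64, 0) (64, 63.0215)]  |A|=1723.8465
6. ⊥bis P5·P4 via (31.21,48.7): [(31.5189, 50.4504) (28.1695, 31.4708) (28.6446, 25.4658) (50.9712, 0) (64, 0) (64, 63.0215)]  |A|=1682.2309
7. ⊥bis P5·P6 via (34.95,42.945): [(33.0118, 51.0282) (43.093, 8.986) (50.9712, 0) (64, 0) (64, 63.0215)]  |A|=1429.1954
8. canonical 5-gon: [(33.0118, 51.0282) (43.093, 8.986) (50.9712, 0) (64, 0) (64, 63.0215)]
9. shoelace: 1429.1954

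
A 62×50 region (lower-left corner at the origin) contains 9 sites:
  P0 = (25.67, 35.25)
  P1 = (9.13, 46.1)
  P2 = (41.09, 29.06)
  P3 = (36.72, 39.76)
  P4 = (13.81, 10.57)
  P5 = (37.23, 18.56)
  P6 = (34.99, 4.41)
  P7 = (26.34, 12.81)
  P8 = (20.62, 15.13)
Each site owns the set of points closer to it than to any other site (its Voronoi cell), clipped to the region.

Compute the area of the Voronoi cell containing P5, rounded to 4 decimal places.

1. box [0,62]×[0,50]: [(0, 0) (62, 0) (62, 50) (0, 50)]
2. ⊥bis P5·P0 via (31.45,26.905): [(0, 5.1218) (0, 0) (62, 0) (62, 48.0649)]  |A|=1648.7856
3. ⊥bis P5·P1 via (23.18,32.33): [(0, 5.1218) (0, 0) (62, 0) (62, 48.0649)]  |A|=1648.7856
4. ⊥bis P5·P2 via (39.16,23.81): [(31.2042, 26.7347) (0, 5.1218) (0, 0) (62, 0) (62, 15.4136)]  |A|=1146.0238
5. ⊥bis P5·P3 via (36.975,29.16): [(31.2042, 26.7347) (0, 5.1218) (0, 0) (62, 0) (62, 15.4136)]  |A|=1146.0238
6. ⊥bis P5·P4 via (25.52,14.565): [(31.2042, 26.7347) (23.2482, 21.2242) (30.489, 0) (62, 0) (62, 15.4136)]  |A|=762.9361
7. ⊥bis P5·P6 via (36.11,11.485): [(31.2042, 26.7347) (23.2482, 21.2242) (26.0262, 13.0813) (62, 7.3865) (62, 15.4136)]  |A|=423.9731
8. ⊥bis P5·P7 via (31.785,15.685): [(31.2042, 26.7347) (27.3575, 24.0704) (33.8104, 11.849) (62, 7.3865) (62, 15.4136)]  |A|=359.6979
9. ⊥bis P5·P8 via (28.925,16.845): [(31.2042, 26.7347) (27.4235, 24.1161) (27.4814, 23.8356) (33.8104, 11.849) (62, 7.3865) (62, 15.4136)]  |A|=359.6873
10. canonical 6-gon: [(31.2042, 26.7347) (27.4235, 24.1161) (27.4814, 23.8356) (33.8104, 11.849) (62, 7.3865) (62, 15.4136)]
11. shoelace: 359.6873

Area of P5's cell: 359.6873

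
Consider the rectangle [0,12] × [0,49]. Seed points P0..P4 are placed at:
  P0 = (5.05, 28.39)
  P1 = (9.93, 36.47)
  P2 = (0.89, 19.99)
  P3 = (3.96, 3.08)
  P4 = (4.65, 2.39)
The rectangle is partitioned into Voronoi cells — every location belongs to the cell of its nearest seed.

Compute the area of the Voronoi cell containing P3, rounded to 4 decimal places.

Area of P3's cell: 91.8160

1. box [0,12]×[0,49]: [(0, 0) (12, 0) (12, 49) (0, 49)]
2. ⊥bis P3·P0 via (4.505,15.735): [(0, 15.929) (0, 0) (12, 0) (12, 15.4122)]  |A|=188.0474
3. ⊥bis P3·P1 via (6.945,19.775): [(0, 15.929) (0, 0) (12, 0) (12, 15.4122)]  |A|=188.0474
4. ⊥bis P3·P2 via (2.425,11.535): [(0, 11.0947) (0, 0) (12, 0) (12, 13.2733)]  |A|=146.2085
5. ⊥bis P3·P4 via (4.305,2.735): [(0, 11.0947) (0, 0) (1.57, 0) (12, 10.43) (12, 13.2733)]  |A|=91.816
6. canonical 5-gon: [(0, 11.0947) (0, 0) (1.57, 0) (12, 10.43) (12, 13.2733)]
7. shoelace: 91.816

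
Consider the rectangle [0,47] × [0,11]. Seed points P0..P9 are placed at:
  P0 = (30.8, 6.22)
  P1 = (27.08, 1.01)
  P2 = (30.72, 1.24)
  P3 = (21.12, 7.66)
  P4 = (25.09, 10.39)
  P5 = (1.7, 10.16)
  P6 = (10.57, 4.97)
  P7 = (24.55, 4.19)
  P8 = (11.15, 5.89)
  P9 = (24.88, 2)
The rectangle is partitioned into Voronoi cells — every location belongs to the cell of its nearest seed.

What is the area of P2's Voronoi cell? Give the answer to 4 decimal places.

1. box [0,47]×[0,11]: [(0, 0) (47, 0) (47, 11) (0, 11)]
2. ⊥bis P2·P0 via (30.76,3.73): [(0, 4.2241) (0, 0) (47, 0) (47, 3.4691)]  |A|=180.7914
3. ⊥bis P2·P1 via (28.9,1.125): [(28.7333, 3.7626) (28.9711, 0) (47, 0) (47, 3.4691)]  |A|=65.602
4. ⊥bis P2·P3 via (25.92,4.45): [(28.7333, 3.7626) (28.9711, 0) (47, 0) (47, 3.4691)]  |A|=65.602
5. ⊥bis P2·P4 via (27.905,5.815): [(28.7333, 3.7626) (28.9711, 0) (47, 0) (47, 3.4691)]  |A|=65.602
6. ⊥bis P2·P5 via (16.21,5.7): [(28.7333, 3.7626) (28.9711, 0) (47, 0) (47, 3.4691)]  |A|=65.602
7. ⊥bis P2·P6 via (20.645,3.105): [(28.7333, 3.7626) (28.9711, 0) (47, 0) (47, 3.4691)]  |A|=65.602
8. ⊥bis P2·P7 via (27.635,2.715): [(28.7333, 3.7626) (28.9711, 0) (47, 0) (47, 3.4691)]  |A|=65.602
9. ⊥bis P2·P8 via (20.935,3.565): [(28.7333, 3.7626) (28.9711, 0) (47, 0) (47, 3.4691)]  |A|=65.602
10. ⊥bis P2·P9 via (27.8,1.62): [(28.7333, 3.7626) (28.9711, 0) (47, 0) (47, 3.4691)]  |A|=65.602
11. canonical 4-gon: [(28.7333, 3.7626) (28.9711, 0) (47, 0) (47, 3.4691)]
12. shoelace: 65.602

Area of P2's cell: 65.6020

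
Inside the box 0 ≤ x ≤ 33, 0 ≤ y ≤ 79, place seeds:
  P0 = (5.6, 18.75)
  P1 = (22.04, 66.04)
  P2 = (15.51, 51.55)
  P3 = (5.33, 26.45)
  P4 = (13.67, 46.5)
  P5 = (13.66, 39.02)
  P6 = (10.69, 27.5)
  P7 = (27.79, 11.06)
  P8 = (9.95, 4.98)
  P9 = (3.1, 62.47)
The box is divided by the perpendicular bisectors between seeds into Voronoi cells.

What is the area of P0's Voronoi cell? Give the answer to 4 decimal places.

Area of P0's cell: 160.3896

1. box [0,33]×[0,79]: [(0, 0) (33, 0) (33, 79) (0, 79)]
2. ⊥bis P0·P1 via (13.82,42.395): [(0, 47.1994) (0, 0) (33, 0) (33, 35.7272)]  |A|=1368.2895
3. ⊥bis P0·P2 via (10.555,35.15): [(0, 38.339) (0, 0) (33, 0) (33, 28.3686)]  |A|=1100.6758
4. ⊥bis P0·P3 via (5.465,22.6): [(0, 22.4084) (0, 0) (33, 0) (33, 23.5655)]  |A|=758.5691
5. ⊥bis P0·P4 via (9.635,32.625): [(0, 22.4084) (0, 0) (33, 0) (33, 23.5655)]  |A|=758.5691
6. ⊥bis P0·P5 via (9.63,28.885): [(23.8177, 23.2435) (0, 22.4084) (0, 0) (33, 0) (33, 19.5923)]  |A|=740.3276
7. ⊥bis P0·P6 via (8.145,23.125): [(8.8438, 22.7185) (0, 22.4084) (0, 0) (33, 0) (33, 8.6665)]  |A|=578.6174
8. ⊥bis P0·P7 via (16.695,14.905): [(17.6313, 17.6067) (8.8438, 22.7185) (0, 22.4084) (0, 0) (11.5296, 0)]  |A|=323.0099
9. ⊥bis P0·P8 via (7.775,11.865): [(16.6086, 14.6556) (17.6313, 17.6067) (8.8438, 22.7185) (0, 22.4084) (0, 9.4088)]  |A|=160.3896
10. ⊥bis P0·P9 via (4.35,40.61): [(16.6086, 14.6556) (17.6313, 17.6067) (8.8438, 22.7185) (0, 22.4084) (0, 9.4088)]  |A|=160.3896
11. canonical 5-gon: [(16.6086, 14.6556) (17.6313, 17.6067) (8.8438, 22.7185) (0, 22.4084) (0, 9.4088)]
12. shoelace: 160.3896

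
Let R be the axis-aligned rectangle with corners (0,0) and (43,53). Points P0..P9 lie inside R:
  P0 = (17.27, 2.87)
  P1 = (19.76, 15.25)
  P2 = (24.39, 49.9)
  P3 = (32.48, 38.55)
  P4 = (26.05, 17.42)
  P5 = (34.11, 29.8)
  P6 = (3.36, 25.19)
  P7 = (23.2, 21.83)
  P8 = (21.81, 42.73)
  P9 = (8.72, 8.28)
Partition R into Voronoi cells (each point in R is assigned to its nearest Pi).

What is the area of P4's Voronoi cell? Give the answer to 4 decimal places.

1. box [0,43]×[0,53]: [(0, 0) (43, 0) (43, 53) (0, 53)]
2. ⊥bis P4·P0 via (21.66,10.145): [(0, 23.2154) (38.472, 0) (43, 0) (43, 53) (0, 53)]  |A|=1832.4274
3. ⊥bis P4·P1 via (22.905,16.335): [(25.9293, 7.5688) (38.472, 0) (43, 0) (43, 53) (10.2559, 53)]  |A|=1213.3128
4. ⊥bis P4·P2 via (25.22,33.66): [(17.0717, 33.2436) (25.9293, 7.5688) (38.472, 0) (43, 0) (43, 34.5687)]  |A|=650.9127
5. ⊥bis P4·P3 via (29.265,27.985): [(17.6684, 31.5139) (25.9293, 7.5688) (38.472, 0) (43, 0) (43, 23.8053)]  |A|=491.7676
6. ⊥bis P4·P5 via (30.08,23.61): [(18.1779, 31.3589) (17.6684, 31.5139) (25.9293, 7.5688) (38.472, 0) (43, 0) (43, 15.1984)]  |A|=384.9466
7. ⊥bis P4·P6 via (14.705,21.305): [(18.1779, 31.3589) (18.1507, 31.3672) (17.9357, 30.7392) (25.9293, 7.5688) (38.472, 0) (43, 0) (43, 15.1984)]  |A|=384.7793
8. ⊥bis P4·P7 via (24.625,19.625): [(30.4343, 23.3793) (22.2905, 18.1163) (25.9293, 7.5688) (38.472, 0) (43, 0) (43, 15.1984)]  |A|=317.1468
9. ⊥bis P4·P8 via (23.93,30.075): [(30.4343, 23.3793) (22.2905, 18.1163) (25.9293, 7.5688) (38.472, 0) (43, 0) (43, 15.1984)]  |A|=317.1468
10. ⊥bis P4·P9 via (17.385,12.85): [(30.4343, 23.3793) (22.2905, 18.1163) (25.9293, 7.5688) (38.472, 0) (43, 0) (43, 15.1984)]  |A|=317.1468
11. canonical 6-gon: [(30.4343, 23.3793) (22.2905, 18.1163) (25.9293, 7.5688) (38.472, 0) (43, 0) (43, 15.1984)]
12. shoelace: 317.1468

Area of P4's cell: 317.1468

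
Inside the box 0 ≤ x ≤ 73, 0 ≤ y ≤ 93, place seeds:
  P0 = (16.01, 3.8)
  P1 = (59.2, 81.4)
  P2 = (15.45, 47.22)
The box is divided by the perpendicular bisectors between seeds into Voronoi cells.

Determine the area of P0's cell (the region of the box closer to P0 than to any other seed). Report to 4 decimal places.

Area of P0's cell: 1871.9403

1. box [0,73]×[0,93]: [(0, 0) (73, 0) (73, 93) (0, 93)]
2. ⊥bis P0·P1 via (37.605,42.6): [(0, 63.5299) (0, 0) (73, 0) (73, 22.9001)]  |A|=3154.6959
3. ⊥bis P0·P2 via (15.73,25.51): [(67.12, 26.1728) (0, 25.3071) (0, 0) (73, 0) (73, 22.9001)]  |A|=1871.9403
4. canonical 5-gon: [(67.12, 26.1728) (0, 25.3071) (0, 0) (73, 0) (73, 22.9001)]
5. shoelace: 1871.9403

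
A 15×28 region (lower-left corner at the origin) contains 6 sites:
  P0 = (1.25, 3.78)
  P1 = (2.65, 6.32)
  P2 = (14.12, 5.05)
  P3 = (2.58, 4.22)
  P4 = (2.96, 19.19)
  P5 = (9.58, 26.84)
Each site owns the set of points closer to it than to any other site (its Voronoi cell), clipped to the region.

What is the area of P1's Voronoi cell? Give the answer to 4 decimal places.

Area of P1's cell: 64.9891

1. box [0,15]×[0,28]: [(0, 0) (15, 0) (15, 28) (0, 28)]
2. ⊥bis P1·P0 via (1.95,5.05): [(0, 6.1248) (11.1121, 0) (15, 0) (15, 28) (0, 28)]  |A|=385.9702
3. ⊥bis P1·P2 via (8.385,5.685): [(0, 6.1248) (7.9486, 1.7437) (10.8558, 28) (0, 28)]  |A|=229.4553
4. ⊥bis P1·P3 via (2.615,5.27): [(0, 6.1248) (1.4824, 5.3078) (8.318, 5.0799) (10.8558, 28) (0, 28)]  |A|=218.0106
5. ⊥bis P1·P4 via (2.805,12.755): [(0, 12.8226) (0, 6.1248) (1.4824, 5.3078) (8.318, 5.0799) (9.1509, 12.6021)]  |A|=64.9891
6. ⊥bis P1·P5 via (6.115,16.58): [(0, 12.8226) (0, 6.1248) (1.4824, 5.3078) (8.318, 5.0799) (9.1509, 12.6021)]  |A|=64.9891
7. canonical 5-gon: [(0, 12.8226) (0, 6.1248) (1.4824, 5.3078) (8.318, 5.0799) (9.1509, 12.6021)]
8. shoelace: 64.9891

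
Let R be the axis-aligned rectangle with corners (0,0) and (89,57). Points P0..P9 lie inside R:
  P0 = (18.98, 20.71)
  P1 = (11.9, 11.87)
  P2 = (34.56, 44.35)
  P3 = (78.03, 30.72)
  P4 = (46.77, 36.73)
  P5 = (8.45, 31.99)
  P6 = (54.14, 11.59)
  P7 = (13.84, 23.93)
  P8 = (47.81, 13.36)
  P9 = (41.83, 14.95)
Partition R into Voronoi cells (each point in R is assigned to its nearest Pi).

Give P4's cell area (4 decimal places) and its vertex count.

Area of P4's cell: 692.5002 (6 vertices)

1. box [0,89]×[0,57]: [(0, 0) (89, 0) (89, 57) (0, 57)]
2. ⊥bis P4·P0 via (32.875,28.72): [(49.4311, 0) (89, 0) (89, 57) (16.5725, 57)]  |A|=3191.8961
3. ⊥bis P4·P1 via (29.335,24.3): [(49.4311, 0) (89, 0) (89, 57) (16.5725, 57)]  |A|=3191.8961
4. ⊥bis P4·P2 via (40.665,40.54): [(33.0735, 28.3757) (49.4311, 0) (89, 0) (89, 57) (50.9373, 57)]  |A|=2700.0613
5. ⊥bis P4·P3 via (62.4,33.725): [(33.0735, 28.3757) (49.4311, 0) (55.9161, 0) (66.8748, 57) (50.9373, 57)]  |A|=1126.6019
6. ⊥bis P4·P5 via (27.61,34.36): [(33.0735, 28.3757) (49.4311, 0) (55.9161, 0) (66.8748, 57) (50.9373, 57)]  |A|=1126.6019
7. ⊥bis P4·P6 via (50.455,24.16): [(33.0735, 28.3757) (37.6651, 20.4105) (61.1647, 27.2996) (66.8748, 57) (50.9373, 57)]  |A|=757.7356
8. ⊥bis P4·P7 via (30.305,30.33): [(33.0735, 28.3757) (37.6651, 20.4105) (61.1647, 27.2996) (66.8748, 57) (50.9373, 57)]  |A|=757.7356
9. ⊥bis P4·P8 via (47.29,25.045): [(33.0735, 28.3757) (35.3011, 24.5115) (54.5806, 25.3694) (61.1647, 27.2996) (66.8748, 57) (50.9373, 57)]  |A|=717.1895
10. ⊥bis P4·P9 via (44.3,25.84): [(33.0793, 28.385) (47.7206, 25.0642) (54.5806, 25.3694) (61.1647, 27.2996) (66.8748, 57) (50.9373, 57)]  |A|=692.5002
11. canonical 6-gon: [(33.0793, 28.385) (47.7206, 25.0642) (54.5806, 25.3694) (61.1647, 27.2996) (66.8748, 57) (50.9373, 57)]
12. shoelace: 692.5002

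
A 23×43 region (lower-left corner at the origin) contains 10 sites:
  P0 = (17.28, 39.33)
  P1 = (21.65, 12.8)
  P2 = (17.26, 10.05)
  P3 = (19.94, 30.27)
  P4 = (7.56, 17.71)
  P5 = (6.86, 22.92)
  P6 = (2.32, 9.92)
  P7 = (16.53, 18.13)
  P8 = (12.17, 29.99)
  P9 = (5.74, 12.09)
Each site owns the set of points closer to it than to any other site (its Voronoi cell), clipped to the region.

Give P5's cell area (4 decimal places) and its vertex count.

1. box [0,23]×[0,43]: [(0, 0) (23, 0) (23, 43) (0, 43)]
2. ⊥bis P5·P0 via (12.07,31.125): [(0, 38.7892) (0, 0) (23, 0) (23, 24.1847)]  |A|=724.1996
3. ⊥bis P5·P1 via (14.255,17.86): [(19.9206, 26.14) (0, 38.7892) (0, 0) (2.0344, 0)]  |A|=412.9409
4. ⊥bis P5·P2 via (12.06,16.485): [(14.8653, 18.7519) (19.9206, 26.14) (0, 38.7892) (0, 6.7395)]  |A|=343.7743
5. ⊥bis P5·P3 via (13.4,26.595): [(14.8653, 18.7519) (16.4806, 21.1127) (10.1802, 32.325) (0, 38.7892) (0, 6.7395)]  |A|=308.6521
6. ⊥bis P5·P4 via (7.21,20.315): [(16.2466, 21.5291) (10.1802, 32.325) (0, 38.7892) (0, 19.3463)]  |A|=193.2854
7. ⊥bis P5·P6 via (4.59,16.42): [(16.2466, 21.5291) (10.1802, 32.325) (0, 38.7892) (0, 19.3463)]  |A|=193.2854
8. ⊥bis P5·P7 via (11.695,20.525): [(11.9033, 20.9456) (14.0919, 25.3638) (10.1802, 32.325) (0, 38.7892) (0, 19.3463)]  |A|=184.3292
9. ⊥bis P5·P8 via (9.515,26.455): [(11.9033, 20.9456) (13.2448, 23.6537) (0, 33.6013) (0, 19.3463)]  |A|=109.4478
10. ⊥bis P5·P9 via (6.3,17.505): [(11.9033, 20.9456) (13.2448, 23.6537) (0, 33.6013) (0, 19.3463)]  |A|=109.4478
11. canonical 4-gon: [(11.9033, 20.9456) (13.2448, 23.6537) (0, 33.6013) (0, 19.3463)]
12. shoelace: 109.4478

Area of P5's cell: 109.4478 (4 vertices)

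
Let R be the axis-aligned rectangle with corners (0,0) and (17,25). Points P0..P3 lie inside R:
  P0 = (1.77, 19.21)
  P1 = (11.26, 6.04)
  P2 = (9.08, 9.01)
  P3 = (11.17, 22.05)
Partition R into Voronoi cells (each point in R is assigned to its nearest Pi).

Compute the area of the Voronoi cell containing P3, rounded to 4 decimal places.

1. box [0,17]×[0,25]: [(0, 0) (17, 0) (17, 25) (0, 25)]
2. ⊥bis P3·P0 via (6.47,20.63): [(12.7029, 0) (17, 0) (17, 25) (5.1497, 25)]  |A|=201.8426
3. ⊥bis P3·P1 via (11.215,14.045): [(8.4642, 14.0295) (17, 14.0775) (17, 25) (5.1497, 25)]  |A|=111.6178
4. ⊥bis P3·P2 via (10.125,15.53): [(7.9033, 15.8861) (17, 14.4281) (17, 25) (5.1497, 25)]  |A|=102.0861
5. canonical 4-gon: [(7.9033, 15.8861) (17, 14.4281) (17, 25) (5.1497, 25)]
6. shoelace: 102.0861

Area of P3's cell: 102.0861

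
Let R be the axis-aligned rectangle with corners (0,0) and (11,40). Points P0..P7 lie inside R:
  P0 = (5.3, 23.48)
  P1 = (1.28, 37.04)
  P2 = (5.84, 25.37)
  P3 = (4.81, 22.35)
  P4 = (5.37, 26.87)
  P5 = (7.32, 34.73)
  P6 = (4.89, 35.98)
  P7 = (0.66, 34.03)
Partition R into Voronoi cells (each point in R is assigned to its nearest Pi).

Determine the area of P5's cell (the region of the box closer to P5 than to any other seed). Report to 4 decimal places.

Area of P5's cell: 46.7155

1. box [0,11]×[0,40]: [(0, 0) (11, 0) (11, 40) (0, 40)]
2. ⊥bis P5·P0 via (6.31,29.105): [(0, 30.238) (11, 28.2629) (11, 40) (0, 40)]  |A|=118.2452
3. ⊥bis P5·P1 via (4.3,35.885): [(2.0028, 29.8784) (11, 28.2629) (11, 40) (5.8738, 40)]  |A|=78.7436
4. ⊥bis P5·P2 via (6.58,30.05): [(2.3257, 30.7227) (11, 29.3511) (11, 40) (5.8738, 40)]  |A|=69.9647
5. ⊥bis P5·P3 via (6.065,28.54): [(2.3257, 30.7227) (11, 29.3511) (11, 40) (5.8738, 40)]  |A|=69.9647
6. ⊥bis P5·P4 via (6.345,30.8): [(2.701, 31.704) (11, 29.6451) (11, 40) (5.8738, 40)]  |A|=64.231
7. ⊥bis P5·P6 via (6.105,35.355): [(4.0542, 31.3683) (11, 29.6451) (11, 40) (8.4944, 40)]  |A|=46.775
8. ⊥bis P5·P7 via (3.99,34.38): [(4.2637, 31.7756) (4.3133, 31.304) (11, 29.6451) (11, 40) (8.4944, 40)]  |A|=46.7155
9. canonical 5-gon: [(4.2637, 31.7756) (4.3133, 31.304) (11, 29.6451) (11, 40) (8.4944, 40)]
10. shoelace: 46.7155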